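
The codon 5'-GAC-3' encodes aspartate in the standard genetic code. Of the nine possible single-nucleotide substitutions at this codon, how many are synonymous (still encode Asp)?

Position 1: none → 0 synonymous.
Position 2: none → 0 synonymous.
Position 3: GAU → 1 synonymous.
Total: 0 + 0 + 1 = 1.

1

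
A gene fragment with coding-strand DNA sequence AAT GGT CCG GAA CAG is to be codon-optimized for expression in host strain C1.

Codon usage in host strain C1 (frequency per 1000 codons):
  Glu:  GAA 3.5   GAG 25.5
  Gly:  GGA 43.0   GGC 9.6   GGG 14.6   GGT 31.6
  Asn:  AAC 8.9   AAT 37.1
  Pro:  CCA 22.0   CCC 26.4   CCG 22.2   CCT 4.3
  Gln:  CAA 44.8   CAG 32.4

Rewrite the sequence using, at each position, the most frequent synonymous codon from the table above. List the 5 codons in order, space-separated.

Codon 1 (Asn): best is AAT at 37.1.
Codon 2 (Gly): best is GGA at 43.0.
Codon 3 (Pro): best is CCC at 26.4.
Codon 4 (Glu): best is GAG at 25.5.
Codon 5 (Gln): best is CAA at 44.8.

AAT GGA CCC GAG CAA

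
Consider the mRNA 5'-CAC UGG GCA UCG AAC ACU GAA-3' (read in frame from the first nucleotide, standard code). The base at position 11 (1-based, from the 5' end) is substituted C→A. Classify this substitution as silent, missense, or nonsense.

nonsense

Position 11 falls in codon 4: UCG → Ser.
After the substitution the codon is UAG → Stop.
The new codon is a stop codon, so this is a nonsense mutation.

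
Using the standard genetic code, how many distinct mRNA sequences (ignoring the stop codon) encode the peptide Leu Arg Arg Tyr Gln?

Leu: 6 codons.
Arg: 6 codons.
Arg: 6 codons.
Tyr: 2 codons.
Gln: 2 codons.
6 × 6 × 6 × 2 × 2 = 864.

864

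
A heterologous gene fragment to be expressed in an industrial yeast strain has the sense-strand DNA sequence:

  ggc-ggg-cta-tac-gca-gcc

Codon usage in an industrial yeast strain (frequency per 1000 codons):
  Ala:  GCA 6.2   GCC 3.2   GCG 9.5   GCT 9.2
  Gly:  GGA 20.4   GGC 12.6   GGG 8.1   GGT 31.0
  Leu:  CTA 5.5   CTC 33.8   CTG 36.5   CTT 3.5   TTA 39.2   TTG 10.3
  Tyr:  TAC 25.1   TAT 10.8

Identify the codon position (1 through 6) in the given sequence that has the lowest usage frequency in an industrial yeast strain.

6

Codon 1 GGC (Gly): 12.6 per 1000.
Codon 2 GGG (Gly): 8.1 per 1000.
Codon 3 CTA (Leu): 5.5 per 1000.
Codon 4 TAC (Tyr): 25.1 per 1000.
Codon 5 GCA (Ala): 6.2 per 1000.
Codon 6 GCC (Ala): 3.2 per 1000.
Lowest frequency is 3.2 at codon 6.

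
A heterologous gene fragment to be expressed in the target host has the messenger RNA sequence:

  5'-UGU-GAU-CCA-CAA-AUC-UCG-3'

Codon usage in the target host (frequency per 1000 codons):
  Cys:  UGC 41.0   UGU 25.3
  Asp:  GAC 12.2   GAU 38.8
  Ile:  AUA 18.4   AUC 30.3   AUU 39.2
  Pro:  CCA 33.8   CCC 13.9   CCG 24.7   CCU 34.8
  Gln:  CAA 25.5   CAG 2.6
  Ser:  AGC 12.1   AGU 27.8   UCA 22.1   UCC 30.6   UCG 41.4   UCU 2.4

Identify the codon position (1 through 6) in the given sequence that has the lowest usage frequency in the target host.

Codon 1 UGU (Cys): 25.3 per 1000.
Codon 2 GAU (Asp): 38.8 per 1000.
Codon 3 CCA (Pro): 33.8 per 1000.
Codon 4 CAA (Gln): 25.5 per 1000.
Codon 5 AUC (Ile): 30.3 per 1000.
Codon 6 UCG (Ser): 41.4 per 1000.
Lowest frequency is 25.3 at codon 1.

1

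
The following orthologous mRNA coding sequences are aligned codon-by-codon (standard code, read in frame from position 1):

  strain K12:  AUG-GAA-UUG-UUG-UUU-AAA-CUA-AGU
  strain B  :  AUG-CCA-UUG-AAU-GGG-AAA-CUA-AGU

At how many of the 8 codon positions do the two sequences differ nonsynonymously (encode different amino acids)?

Codon 1: AUG Met / AUG Met — identical.
Codon 2: GAA Glu / CCA Pro — nonsynonymous.
Codon 3: UUG Leu / UUG Leu — identical.
Codon 4: UUG Leu / AAU Asn — nonsynonymous.
Codon 5: UUU Phe / GGG Gly — nonsynonymous.
Codon 6: AAA Lys / AAA Lys — identical.
Codon 7: CUA Leu / CUA Leu — identical.
Codon 8: AGU Ser / AGU Ser — identical.
Nonsynonymous differences: 3.

3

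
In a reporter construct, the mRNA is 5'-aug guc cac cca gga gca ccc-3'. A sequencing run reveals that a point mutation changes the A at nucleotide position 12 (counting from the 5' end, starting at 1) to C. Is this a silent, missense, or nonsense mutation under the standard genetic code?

Position 12 falls in codon 4: CCA → Pro.
After the substitution the codon is CCC → Pro.
Both encode Pro, so the change is synonymous.

silent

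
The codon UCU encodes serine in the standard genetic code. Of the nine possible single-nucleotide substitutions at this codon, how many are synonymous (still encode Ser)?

3

Position 1: none → 0 synonymous.
Position 2: none → 0 synonymous.
Position 3: UCC, UCA, UCG → 3 synonymous.
Total: 0 + 0 + 3 = 3.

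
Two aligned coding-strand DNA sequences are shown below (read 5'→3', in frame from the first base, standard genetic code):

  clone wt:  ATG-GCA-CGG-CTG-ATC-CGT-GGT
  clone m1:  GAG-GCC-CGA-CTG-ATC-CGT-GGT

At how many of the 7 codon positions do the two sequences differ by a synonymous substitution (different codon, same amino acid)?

Codon 1: ATG Met / GAG Glu — nonsynonymous.
Codon 2: GCA Ala / GCC Ala — synonymous.
Codon 3: CGG Arg / CGA Arg — synonymous.
Codon 4: CTG Leu / CTG Leu — identical.
Codon 5: ATC Ile / ATC Ile — identical.
Codon 6: CGT Arg / CGT Arg — identical.
Codon 7: GGT Gly / GGT Gly — identical.
Synonymous differences: 2.

2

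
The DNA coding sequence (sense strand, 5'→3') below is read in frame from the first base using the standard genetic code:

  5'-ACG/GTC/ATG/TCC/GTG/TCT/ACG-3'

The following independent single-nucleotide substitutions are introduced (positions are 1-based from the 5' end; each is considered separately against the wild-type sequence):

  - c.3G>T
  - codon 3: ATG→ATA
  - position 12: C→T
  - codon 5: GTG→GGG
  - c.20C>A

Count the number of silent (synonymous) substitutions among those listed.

Codon 1: ACG (Thr) → ACT (Thr) — synonymous.
Codon 3: ATG (Met) → ATA (Ile) — missense.
Codon 4: TCC (Ser) → TCT (Ser) — synonymous.
Codon 5: GTG (Val) → GGG (Gly) — missense.
Codon 7: ACG (Thr) → AAG (Lys) — missense.
Synonymous: 2 of 5.

2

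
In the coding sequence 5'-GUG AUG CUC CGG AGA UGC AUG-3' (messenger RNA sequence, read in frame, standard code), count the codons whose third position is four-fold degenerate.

Codon 1 GUG (Val): third position 4-fold.
Codon 2 AUG (Met): third position 1-fold.
Codon 3 CUC (Leu): third position 4-fold.
Codon 4 CGG (Arg): third position 4-fold.
Codon 5 AGA (Arg): third position 2-fold.
Codon 6 UGC (Cys): third position 2-fold.
Codon 7 AUG (Met): third position 1-fold.
Four-fold degenerate third positions: 3.

3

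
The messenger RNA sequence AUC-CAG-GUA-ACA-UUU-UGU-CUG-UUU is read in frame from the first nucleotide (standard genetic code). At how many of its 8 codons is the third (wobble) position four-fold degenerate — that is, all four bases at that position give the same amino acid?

3

Codon 1 AUC (Ile): third position 3-fold.
Codon 2 CAG (Gln): third position 2-fold.
Codon 3 GUA (Val): third position 4-fold.
Codon 4 ACA (Thr): third position 4-fold.
Codon 5 UUU (Phe): third position 2-fold.
Codon 6 UGU (Cys): third position 2-fold.
Codon 7 CUG (Leu): third position 4-fold.
Codon 8 UUU (Phe): third position 2-fold.
Four-fold degenerate third positions: 3.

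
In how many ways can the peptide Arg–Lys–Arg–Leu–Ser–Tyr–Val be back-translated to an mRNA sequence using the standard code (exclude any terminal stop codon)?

20736

Arg: 6 codons.
Lys: 2 codons.
Arg: 6 codons.
Leu: 6 codons.
Ser: 6 codons.
Tyr: 2 codons.
Val: 4 codons.
6 × 2 × 6 × 6 × 6 × 2 × 4 = 20736.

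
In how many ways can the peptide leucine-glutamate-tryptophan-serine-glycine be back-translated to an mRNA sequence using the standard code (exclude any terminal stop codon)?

288

Leu: 6 codons.
Glu: 2 codons.
Trp: 1 codon.
Ser: 6 codons.
Gly: 4 codons.
6 × 2 × 1 × 6 × 4 = 288.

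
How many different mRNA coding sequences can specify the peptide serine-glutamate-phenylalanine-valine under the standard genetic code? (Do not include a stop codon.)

Ser: 6 codons.
Glu: 2 codons.
Phe: 2 codons.
Val: 4 codons.
6 × 2 × 2 × 4 = 96.

96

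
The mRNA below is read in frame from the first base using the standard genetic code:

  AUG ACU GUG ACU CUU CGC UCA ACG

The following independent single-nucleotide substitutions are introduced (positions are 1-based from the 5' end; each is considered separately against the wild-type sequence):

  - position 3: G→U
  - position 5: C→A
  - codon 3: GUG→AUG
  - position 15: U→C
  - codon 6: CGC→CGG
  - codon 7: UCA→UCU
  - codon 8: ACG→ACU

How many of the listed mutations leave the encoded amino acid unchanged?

Codon 1: AUG (Met) → AUU (Ile) — missense.
Codon 2: ACU (Thr) → AAU (Asn) — missense.
Codon 3: GUG (Val) → AUG (Met) — missense.
Codon 5: CUU (Leu) → CUC (Leu) — synonymous.
Codon 6: CGC (Arg) → CGG (Arg) — synonymous.
Codon 7: UCA (Ser) → UCU (Ser) — synonymous.
Codon 8: ACG (Thr) → ACU (Thr) — synonymous.
Synonymous: 4 of 7.

4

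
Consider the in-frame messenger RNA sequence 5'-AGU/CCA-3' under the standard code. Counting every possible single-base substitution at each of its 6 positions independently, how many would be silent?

Codon 1 (AGU, Ser): 1 synonymous substitution.
Codon 2 (CCA, Pro): 3 synonymous substitutions.
Total: 1 + 3 = 4.

4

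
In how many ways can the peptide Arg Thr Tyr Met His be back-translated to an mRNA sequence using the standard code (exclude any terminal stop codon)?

96

Arg: 6 codons.
Thr: 4 codons.
Tyr: 2 codons.
Met: 1 codon.
His: 2 codons.
6 × 4 × 2 × 1 × 2 = 96.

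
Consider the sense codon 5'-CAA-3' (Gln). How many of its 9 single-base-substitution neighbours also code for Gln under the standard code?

Position 1: none → 0 synonymous.
Position 2: none → 0 synonymous.
Position 3: CAG → 1 synonymous.
Total: 0 + 0 + 1 = 1.

1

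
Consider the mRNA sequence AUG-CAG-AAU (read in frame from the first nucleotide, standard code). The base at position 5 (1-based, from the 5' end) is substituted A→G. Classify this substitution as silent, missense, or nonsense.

Position 5 falls in codon 2: CAG → Gln.
After the substitution the codon is CGG → Arg.
Gln ≠ Arg, so this is a missense mutation.

missense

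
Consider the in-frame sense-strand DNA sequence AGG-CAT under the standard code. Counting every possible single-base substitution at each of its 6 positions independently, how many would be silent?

3

Codon 1 (AGG, Arg): 2 synonymous substitutions.
Codon 2 (CAT, His): 1 synonymous substitution.
Total: 2 + 1 = 3.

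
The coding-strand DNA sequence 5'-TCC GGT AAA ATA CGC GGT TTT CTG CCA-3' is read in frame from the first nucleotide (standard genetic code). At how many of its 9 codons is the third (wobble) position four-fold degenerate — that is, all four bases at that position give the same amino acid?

6

Codon 1 TCC (Ser): third position 4-fold.
Codon 2 GGT (Gly): third position 4-fold.
Codon 3 AAA (Lys): third position 2-fold.
Codon 4 ATA (Ile): third position 3-fold.
Codon 5 CGC (Arg): third position 4-fold.
Codon 6 GGT (Gly): third position 4-fold.
Codon 7 TTT (Phe): third position 2-fold.
Codon 8 CTG (Leu): third position 4-fold.
Codon 9 CCA (Pro): third position 4-fold.
Four-fold degenerate third positions: 6.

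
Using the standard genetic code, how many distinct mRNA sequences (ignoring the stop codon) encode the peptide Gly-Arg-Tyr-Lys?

96

Gly: 4 codons.
Arg: 6 codons.
Tyr: 2 codons.
Lys: 2 codons.
4 × 6 × 2 × 2 = 96.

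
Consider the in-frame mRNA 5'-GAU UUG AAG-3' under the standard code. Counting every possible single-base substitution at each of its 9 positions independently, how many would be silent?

Codon 1 (GAU, Asp): 1 synonymous substitution.
Codon 2 (UUG, Leu): 2 synonymous substitutions.
Codon 3 (AAG, Lys): 1 synonymous substitution.
Total: 1 + 2 + 1 = 4.

4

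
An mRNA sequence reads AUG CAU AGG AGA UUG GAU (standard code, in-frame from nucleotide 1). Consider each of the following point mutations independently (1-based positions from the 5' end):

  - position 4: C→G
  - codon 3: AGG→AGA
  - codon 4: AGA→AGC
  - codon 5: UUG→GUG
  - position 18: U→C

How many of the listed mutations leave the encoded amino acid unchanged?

Codon 2: CAU (His) → GAU (Asp) — missense.
Codon 3: AGG (Arg) → AGA (Arg) — synonymous.
Codon 4: AGA (Arg) → AGC (Ser) — missense.
Codon 5: UUG (Leu) → GUG (Val) — missense.
Codon 6: GAU (Asp) → GAC (Asp) — synonymous.
Synonymous: 2 of 5.

2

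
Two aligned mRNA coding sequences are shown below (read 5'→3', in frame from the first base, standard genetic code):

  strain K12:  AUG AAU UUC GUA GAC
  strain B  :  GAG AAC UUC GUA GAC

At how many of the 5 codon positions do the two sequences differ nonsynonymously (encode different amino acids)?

Codon 1: AUG Met / GAG Glu — nonsynonymous.
Codon 2: AAU Asn / AAC Asn — synonymous.
Codon 3: UUC Phe / UUC Phe — identical.
Codon 4: GUA Val / GUA Val — identical.
Codon 5: GAC Asp / GAC Asp — identical.
Nonsynonymous differences: 1.

1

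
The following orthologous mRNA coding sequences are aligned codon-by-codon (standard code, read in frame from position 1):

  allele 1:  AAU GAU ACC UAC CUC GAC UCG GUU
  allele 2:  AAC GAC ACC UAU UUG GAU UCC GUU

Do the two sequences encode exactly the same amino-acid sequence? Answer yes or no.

Codon 1: AAU Asn / AAC Asn — synonymous.
Codon 2: GAU Asp / GAC Asp — synonymous.
Codon 3: ACC Thr / ACC Thr — identical.
Codon 4: UAC Tyr / UAU Tyr — synonymous.
Codon 5: CUC Leu / UUG Leu — synonymous.
Codon 6: GAC Asp / GAU Asp — synonymous.
Codon 7: UCG Ser / UCC Ser — synonymous.
Codon 8: GUU Val / GUU Val — identical.
Nonsynonymous differences: 0 → same protein.

yes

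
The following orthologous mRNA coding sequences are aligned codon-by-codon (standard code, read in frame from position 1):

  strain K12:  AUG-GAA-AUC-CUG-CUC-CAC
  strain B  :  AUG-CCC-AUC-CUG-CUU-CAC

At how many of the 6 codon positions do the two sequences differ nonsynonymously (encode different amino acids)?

1

Codon 1: AUG Met / AUG Met — identical.
Codon 2: GAA Glu / CCC Pro — nonsynonymous.
Codon 3: AUC Ile / AUC Ile — identical.
Codon 4: CUG Leu / CUG Leu — identical.
Codon 5: CUC Leu / CUU Leu — synonymous.
Codon 6: CAC His / CAC His — identical.
Nonsynonymous differences: 1.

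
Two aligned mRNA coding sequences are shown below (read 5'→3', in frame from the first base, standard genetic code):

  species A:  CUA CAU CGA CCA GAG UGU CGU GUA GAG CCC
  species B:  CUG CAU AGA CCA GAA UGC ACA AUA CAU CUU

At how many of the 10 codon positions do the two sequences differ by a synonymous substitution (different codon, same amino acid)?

4

Codon 1: CUA Leu / CUG Leu — synonymous.
Codon 2: CAU His / CAU His — identical.
Codon 3: CGA Arg / AGA Arg — synonymous.
Codon 4: CCA Pro / CCA Pro — identical.
Codon 5: GAG Glu / GAA Glu — synonymous.
Codon 6: UGU Cys / UGC Cys — synonymous.
Codon 7: CGU Arg / ACA Thr — nonsynonymous.
Codon 8: GUA Val / AUA Ile — nonsynonymous.
Codon 9: GAG Glu / CAU His — nonsynonymous.
Codon 10: CCC Pro / CUU Leu — nonsynonymous.
Synonymous differences: 4.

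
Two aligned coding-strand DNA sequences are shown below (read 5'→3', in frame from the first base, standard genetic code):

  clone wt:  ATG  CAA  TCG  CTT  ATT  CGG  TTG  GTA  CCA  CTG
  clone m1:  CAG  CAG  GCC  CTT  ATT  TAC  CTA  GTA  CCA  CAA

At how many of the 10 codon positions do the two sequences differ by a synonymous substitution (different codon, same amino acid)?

2

Codon 1: ATG Met / CAG Gln — nonsynonymous.
Codon 2: CAA Gln / CAG Gln — synonymous.
Codon 3: TCG Ser / GCC Ala — nonsynonymous.
Codon 4: CTT Leu / CTT Leu — identical.
Codon 5: ATT Ile / ATT Ile — identical.
Codon 6: CGG Arg / TAC Tyr — nonsynonymous.
Codon 7: TTG Leu / CTA Leu — synonymous.
Codon 8: GTA Val / GTA Val — identical.
Codon 9: CCA Pro / CCA Pro — identical.
Codon 10: CTG Leu / CAA Gln — nonsynonymous.
Synonymous differences: 2.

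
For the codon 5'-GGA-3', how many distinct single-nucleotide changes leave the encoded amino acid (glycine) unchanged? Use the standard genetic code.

Position 1: none → 0 synonymous.
Position 2: none → 0 synonymous.
Position 3: GGU, GGC, GGG → 3 synonymous.
Total: 0 + 0 + 3 = 3.

3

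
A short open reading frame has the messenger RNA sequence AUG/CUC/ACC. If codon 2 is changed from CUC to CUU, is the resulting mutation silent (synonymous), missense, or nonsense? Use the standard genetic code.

Position 6 falls in codon 2: CUC → Leu.
After the substitution the codon is CUU → Leu.
Both encode Leu, so the change is synonymous.

silent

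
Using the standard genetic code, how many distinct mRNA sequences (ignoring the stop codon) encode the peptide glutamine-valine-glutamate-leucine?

Gln: 2 codons.
Val: 4 codons.
Glu: 2 codons.
Leu: 6 codons.
2 × 4 × 2 × 6 = 96.

96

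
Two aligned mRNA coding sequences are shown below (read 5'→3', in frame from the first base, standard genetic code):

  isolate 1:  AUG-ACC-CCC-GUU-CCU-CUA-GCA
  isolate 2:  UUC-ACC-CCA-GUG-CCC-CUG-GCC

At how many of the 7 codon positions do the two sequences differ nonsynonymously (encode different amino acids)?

Codon 1: AUG Met / UUC Phe — nonsynonymous.
Codon 2: ACC Thr / ACC Thr — identical.
Codon 3: CCC Pro / CCA Pro — synonymous.
Codon 4: GUU Val / GUG Val — synonymous.
Codon 5: CCU Pro / CCC Pro — synonymous.
Codon 6: CUA Leu / CUG Leu — synonymous.
Codon 7: GCA Ala / GCC Ala — synonymous.
Nonsynonymous differences: 1.

1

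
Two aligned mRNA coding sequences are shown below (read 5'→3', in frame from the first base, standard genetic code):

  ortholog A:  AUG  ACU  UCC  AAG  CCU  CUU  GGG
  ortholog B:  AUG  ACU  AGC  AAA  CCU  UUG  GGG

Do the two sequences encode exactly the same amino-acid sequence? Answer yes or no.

yes

Codon 1: AUG Met / AUG Met — identical.
Codon 2: ACU Thr / ACU Thr — identical.
Codon 3: UCC Ser / AGC Ser — synonymous.
Codon 4: AAG Lys / AAA Lys — synonymous.
Codon 5: CCU Pro / CCU Pro — identical.
Codon 6: CUU Leu / UUG Leu — synonymous.
Codon 7: GGG Gly / GGG Gly — identical.
Nonsynonymous differences: 0 → same protein.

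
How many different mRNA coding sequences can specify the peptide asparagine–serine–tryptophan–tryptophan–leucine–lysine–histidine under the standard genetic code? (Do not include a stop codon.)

Asn: 2 codons.
Ser: 6 codons.
Trp: 1 codon.
Trp: 1 codon.
Leu: 6 codons.
Lys: 2 codons.
His: 2 codons.
2 × 6 × 1 × 1 × 6 × 2 × 2 = 288.

288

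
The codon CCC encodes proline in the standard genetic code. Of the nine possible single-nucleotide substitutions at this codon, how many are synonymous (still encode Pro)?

Position 1: none → 0 synonymous.
Position 2: none → 0 synonymous.
Position 3: CCU, CCA, CCG → 3 synonymous.
Total: 0 + 0 + 3 = 3.

3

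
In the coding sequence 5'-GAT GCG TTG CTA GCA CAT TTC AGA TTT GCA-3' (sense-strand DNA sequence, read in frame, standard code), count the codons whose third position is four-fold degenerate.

Codon 1 GAT (Asp): third position 2-fold.
Codon 2 GCG (Ala): third position 4-fold.
Codon 3 TTG (Leu): third position 2-fold.
Codon 4 CTA (Leu): third position 4-fold.
Codon 5 GCA (Ala): third position 4-fold.
Codon 6 CAT (His): third position 2-fold.
Codon 7 TTC (Phe): third position 2-fold.
Codon 8 AGA (Arg): third position 2-fold.
Codon 9 TTT (Phe): third position 2-fold.
Codon 10 GCA (Ala): third position 4-fold.
Four-fold degenerate third positions: 4.

4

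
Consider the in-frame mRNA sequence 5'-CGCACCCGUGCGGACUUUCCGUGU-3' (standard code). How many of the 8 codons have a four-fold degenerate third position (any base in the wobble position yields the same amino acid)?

Codon 1 CGC (Arg): third position 4-fold.
Codon 2 ACC (Thr): third position 4-fold.
Codon 3 CGU (Arg): third position 4-fold.
Codon 4 GCG (Ala): third position 4-fold.
Codon 5 GAC (Asp): third position 2-fold.
Codon 6 UUU (Phe): third position 2-fold.
Codon 7 CCG (Pro): third position 4-fold.
Codon 8 UGU (Cys): third position 2-fold.
Four-fold degenerate third positions: 5.

5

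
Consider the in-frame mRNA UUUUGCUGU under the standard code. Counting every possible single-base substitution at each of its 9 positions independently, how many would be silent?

Codon 1 (UUU, Phe): 1 synonymous substitution.
Codon 2 (UGC, Cys): 1 synonymous substitution.
Codon 3 (UGU, Cys): 1 synonymous substitution.
Total: 1 + 1 + 1 = 3.

3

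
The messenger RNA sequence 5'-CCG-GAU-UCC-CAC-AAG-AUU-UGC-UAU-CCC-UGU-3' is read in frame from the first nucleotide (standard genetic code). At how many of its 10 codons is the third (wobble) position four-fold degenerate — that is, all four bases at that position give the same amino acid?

3

Codon 1 CCG (Pro): third position 4-fold.
Codon 2 GAU (Asp): third position 2-fold.
Codon 3 UCC (Ser): third position 4-fold.
Codon 4 CAC (His): third position 2-fold.
Codon 5 AAG (Lys): third position 2-fold.
Codon 6 AUU (Ile): third position 3-fold.
Codon 7 UGC (Cys): third position 2-fold.
Codon 8 UAU (Tyr): third position 2-fold.
Codon 9 CCC (Pro): third position 4-fold.
Codon 10 UGU (Cys): third position 2-fold.
Four-fold degenerate third positions: 3.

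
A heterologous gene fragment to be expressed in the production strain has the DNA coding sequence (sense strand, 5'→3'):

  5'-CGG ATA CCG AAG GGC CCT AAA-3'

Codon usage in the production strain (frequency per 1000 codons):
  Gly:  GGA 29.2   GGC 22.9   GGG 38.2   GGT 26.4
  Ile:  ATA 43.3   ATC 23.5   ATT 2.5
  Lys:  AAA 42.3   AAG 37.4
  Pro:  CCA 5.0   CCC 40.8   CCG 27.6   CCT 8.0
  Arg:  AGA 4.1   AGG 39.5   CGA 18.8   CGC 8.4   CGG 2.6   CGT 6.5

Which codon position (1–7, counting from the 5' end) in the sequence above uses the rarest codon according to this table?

1

Codon 1 CGG (Arg): 2.6 per 1000.
Codon 2 ATA (Ile): 43.3 per 1000.
Codon 3 CCG (Pro): 27.6 per 1000.
Codon 4 AAG (Lys): 37.4 per 1000.
Codon 5 GGC (Gly): 22.9 per 1000.
Codon 6 CCT (Pro): 8.0 per 1000.
Codon 7 AAA (Lys): 42.3 per 1000.
Lowest frequency is 2.6 at codon 1.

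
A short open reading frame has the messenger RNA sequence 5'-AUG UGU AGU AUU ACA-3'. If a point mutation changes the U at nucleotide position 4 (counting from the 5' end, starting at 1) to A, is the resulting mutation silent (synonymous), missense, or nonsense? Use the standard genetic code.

Position 4 falls in codon 2: UGU → Cys.
After the substitution the codon is AGU → Ser.
Cys ≠ Ser, so this is a missense mutation.

missense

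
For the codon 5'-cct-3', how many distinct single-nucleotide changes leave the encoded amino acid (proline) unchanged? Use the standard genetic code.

Position 1: none → 0 synonymous.
Position 2: none → 0 synonymous.
Position 3: CCC, CCA, CCG → 3 synonymous.
Total: 0 + 0 + 3 = 3.

3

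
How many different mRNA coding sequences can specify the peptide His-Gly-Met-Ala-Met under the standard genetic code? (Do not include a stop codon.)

His: 2 codons.
Gly: 4 codons.
Met: 1 codon.
Ala: 4 codons.
Met: 1 codon.
2 × 4 × 1 × 4 × 1 = 32.

32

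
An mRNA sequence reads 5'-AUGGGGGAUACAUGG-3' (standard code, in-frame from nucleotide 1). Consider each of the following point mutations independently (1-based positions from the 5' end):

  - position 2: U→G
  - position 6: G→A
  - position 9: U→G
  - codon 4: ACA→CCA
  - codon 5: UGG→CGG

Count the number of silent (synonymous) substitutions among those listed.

Codon 1: AUG (Met) → AGG (Arg) — missense.
Codon 2: GGG (Gly) → GGA (Gly) — synonymous.
Codon 3: GAU (Asp) → GAG (Glu) — missense.
Codon 4: ACA (Thr) → CCA (Pro) — missense.
Codon 5: UGG (Trp) → CGG (Arg) — missense.
Synonymous: 1 of 5.

1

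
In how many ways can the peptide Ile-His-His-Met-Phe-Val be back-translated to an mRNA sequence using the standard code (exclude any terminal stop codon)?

96

Ile: 3 codons.
His: 2 codons.
His: 2 codons.
Met: 1 codon.
Phe: 2 codons.
Val: 4 codons.
3 × 2 × 2 × 1 × 2 × 4 = 96.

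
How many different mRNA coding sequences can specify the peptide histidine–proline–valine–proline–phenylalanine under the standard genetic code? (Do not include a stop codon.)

256

His: 2 codons.
Pro: 4 codons.
Val: 4 codons.
Pro: 4 codons.
Phe: 2 codons.
2 × 4 × 4 × 4 × 2 = 256.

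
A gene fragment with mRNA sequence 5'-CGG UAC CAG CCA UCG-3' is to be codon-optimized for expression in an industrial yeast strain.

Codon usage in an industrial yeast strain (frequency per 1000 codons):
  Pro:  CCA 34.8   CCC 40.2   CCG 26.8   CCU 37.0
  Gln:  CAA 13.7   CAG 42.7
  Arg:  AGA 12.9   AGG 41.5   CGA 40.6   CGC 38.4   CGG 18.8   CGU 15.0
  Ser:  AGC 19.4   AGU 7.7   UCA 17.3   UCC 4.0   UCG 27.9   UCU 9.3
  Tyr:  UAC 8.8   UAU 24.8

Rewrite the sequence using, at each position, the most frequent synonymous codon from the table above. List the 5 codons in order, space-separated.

Codon 1 (Arg): best is AGG at 41.5.
Codon 2 (Tyr): best is UAU at 24.8.
Codon 3 (Gln): best is CAG at 42.7.
Codon 4 (Pro): best is CCC at 40.2.
Codon 5 (Ser): best is UCG at 27.9.

AGG UAU CAG CCC UCG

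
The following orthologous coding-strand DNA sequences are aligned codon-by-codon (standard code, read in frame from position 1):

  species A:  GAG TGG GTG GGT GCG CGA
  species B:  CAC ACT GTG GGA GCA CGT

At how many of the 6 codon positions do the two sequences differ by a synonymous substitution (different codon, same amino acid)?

3

Codon 1: GAG Glu / CAC His — nonsynonymous.
Codon 2: TGG Trp / ACT Thr — nonsynonymous.
Codon 3: GTG Val / GTG Val — identical.
Codon 4: GGT Gly / GGA Gly — synonymous.
Codon 5: GCG Ala / GCA Ala — synonymous.
Codon 6: CGA Arg / CGT Arg — synonymous.
Synonymous differences: 3.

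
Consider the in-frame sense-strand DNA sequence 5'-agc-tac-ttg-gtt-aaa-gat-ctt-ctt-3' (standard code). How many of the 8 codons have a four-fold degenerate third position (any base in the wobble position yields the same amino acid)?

3

Codon 1 AGC (Ser): third position 2-fold.
Codon 2 TAC (Tyr): third position 2-fold.
Codon 3 TTG (Leu): third position 2-fold.
Codon 4 GTT (Val): third position 4-fold.
Codon 5 AAA (Lys): third position 2-fold.
Codon 6 GAT (Asp): third position 2-fold.
Codon 7 CTT (Leu): third position 4-fold.
Codon 8 CTT (Leu): third position 4-fold.
Four-fold degenerate third positions: 3.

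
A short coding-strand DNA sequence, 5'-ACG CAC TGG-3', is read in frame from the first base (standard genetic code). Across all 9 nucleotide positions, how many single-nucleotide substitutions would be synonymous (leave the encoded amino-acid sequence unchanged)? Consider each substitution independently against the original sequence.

Codon 1 (ACG, Thr): 3 synonymous substitutions.
Codon 2 (CAC, His): 1 synonymous substitution.
Codon 3 (TGG, Trp): 0 synonymous substitutions.
Total: 3 + 1 + 0 = 4.

4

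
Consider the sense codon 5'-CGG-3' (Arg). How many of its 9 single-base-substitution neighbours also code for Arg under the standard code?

4

Position 1: AGG → 1 synonymous.
Position 2: none → 0 synonymous.
Position 3: CGU, CGC, CGA → 3 synonymous.
Total: 1 + 0 + 3 = 4.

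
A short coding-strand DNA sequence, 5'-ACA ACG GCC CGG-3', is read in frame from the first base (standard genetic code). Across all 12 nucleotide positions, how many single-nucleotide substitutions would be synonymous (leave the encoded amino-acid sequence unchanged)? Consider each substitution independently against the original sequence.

13

Codon 1 (ACA, Thr): 3 synonymous substitutions.
Codon 2 (ACG, Thr): 3 synonymous substitutions.
Codon 3 (GCC, Ala): 3 synonymous substitutions.
Codon 4 (CGG, Arg): 4 synonymous substitutions.
Total: 3 + 3 + 3 + 4 = 13.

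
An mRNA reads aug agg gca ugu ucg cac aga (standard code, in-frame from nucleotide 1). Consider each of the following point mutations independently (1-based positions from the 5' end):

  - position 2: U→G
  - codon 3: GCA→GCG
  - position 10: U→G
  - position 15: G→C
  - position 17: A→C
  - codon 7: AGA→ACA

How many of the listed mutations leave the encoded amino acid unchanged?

2

Codon 1: AUG (Met) → AGG (Arg) — missense.
Codon 3: GCA (Ala) → GCG (Ala) — synonymous.
Codon 4: UGU (Cys) → GGU (Gly) — missense.
Codon 5: UCG (Ser) → UCC (Ser) — synonymous.
Codon 6: CAC (His) → CCC (Pro) — missense.
Codon 7: AGA (Arg) → ACA (Thr) — missense.
Synonymous: 2 of 6.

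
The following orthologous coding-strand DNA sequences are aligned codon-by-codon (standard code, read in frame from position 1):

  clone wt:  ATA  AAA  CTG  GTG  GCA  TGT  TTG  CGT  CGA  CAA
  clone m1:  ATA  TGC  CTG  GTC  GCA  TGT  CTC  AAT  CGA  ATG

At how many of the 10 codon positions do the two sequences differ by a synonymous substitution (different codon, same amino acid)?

2

Codon 1: ATA Ile / ATA Ile — identical.
Codon 2: AAA Lys / TGC Cys — nonsynonymous.
Codon 3: CTG Leu / CTG Leu — identical.
Codon 4: GTG Val / GTC Val — synonymous.
Codon 5: GCA Ala / GCA Ala — identical.
Codon 6: TGT Cys / TGT Cys — identical.
Codon 7: TTG Leu / CTC Leu — synonymous.
Codon 8: CGT Arg / AAT Asn — nonsynonymous.
Codon 9: CGA Arg / CGA Arg — identical.
Codon 10: CAA Gln / ATG Met — nonsynonymous.
Synonymous differences: 2.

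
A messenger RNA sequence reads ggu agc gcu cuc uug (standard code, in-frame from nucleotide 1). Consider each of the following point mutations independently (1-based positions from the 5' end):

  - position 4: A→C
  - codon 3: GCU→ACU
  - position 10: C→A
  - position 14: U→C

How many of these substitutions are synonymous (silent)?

Codon 2: AGC (Ser) → CGC (Arg) — missense.
Codon 3: GCU (Ala) → ACU (Thr) — missense.
Codon 4: CUC (Leu) → AUC (Ile) — missense.
Codon 5: UUG (Leu) → UCG (Ser) — missense.
Synonymous: 0 of 4.

0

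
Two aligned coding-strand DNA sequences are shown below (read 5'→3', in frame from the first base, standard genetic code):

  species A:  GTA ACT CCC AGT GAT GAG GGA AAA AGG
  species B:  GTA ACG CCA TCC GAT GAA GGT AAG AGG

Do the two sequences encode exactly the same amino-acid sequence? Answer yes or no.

Codon 1: GTA Val / GTA Val — identical.
Codon 2: ACT Thr / ACG Thr — synonymous.
Codon 3: CCC Pro / CCA Pro — synonymous.
Codon 4: AGT Ser / TCC Ser — synonymous.
Codon 5: GAT Asp / GAT Asp — identical.
Codon 6: GAG Glu / GAA Glu — synonymous.
Codon 7: GGA Gly / GGT Gly — synonymous.
Codon 8: AAA Lys / AAG Lys — synonymous.
Codon 9: AGG Arg / AGG Arg — identical.
Nonsynonymous differences: 0 → same protein.

yes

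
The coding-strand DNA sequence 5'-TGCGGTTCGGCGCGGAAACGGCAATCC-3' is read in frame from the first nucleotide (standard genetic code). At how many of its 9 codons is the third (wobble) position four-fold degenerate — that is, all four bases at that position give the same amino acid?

Codon 1 TGC (Cys): third position 2-fold.
Codon 2 GGT (Gly): third position 4-fold.
Codon 3 TCG (Ser): third position 4-fold.
Codon 4 GCG (Ala): third position 4-fold.
Codon 5 CGG (Arg): third position 4-fold.
Codon 6 AAA (Lys): third position 2-fold.
Codon 7 CGG (Arg): third position 4-fold.
Codon 8 CAA (Gln): third position 2-fold.
Codon 9 TCC (Ser): third position 4-fold.
Four-fold degenerate third positions: 6.

6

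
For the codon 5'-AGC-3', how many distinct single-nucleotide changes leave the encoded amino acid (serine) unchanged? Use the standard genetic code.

Position 1: none → 0 synonymous.
Position 2: none → 0 synonymous.
Position 3: AGT → 1 synonymous.
Total: 0 + 0 + 1 = 1.

1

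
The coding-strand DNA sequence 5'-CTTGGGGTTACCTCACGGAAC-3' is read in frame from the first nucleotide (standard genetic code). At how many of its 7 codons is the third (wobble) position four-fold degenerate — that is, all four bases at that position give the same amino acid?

Codon 1 CTT (Leu): third position 4-fold.
Codon 2 GGG (Gly): third position 4-fold.
Codon 3 GTT (Val): third position 4-fold.
Codon 4 ACC (Thr): third position 4-fold.
Codon 5 TCA (Ser): third position 4-fold.
Codon 6 CGG (Arg): third position 4-fold.
Codon 7 AAC (Asn): third position 2-fold.
Four-fold degenerate third positions: 6.

6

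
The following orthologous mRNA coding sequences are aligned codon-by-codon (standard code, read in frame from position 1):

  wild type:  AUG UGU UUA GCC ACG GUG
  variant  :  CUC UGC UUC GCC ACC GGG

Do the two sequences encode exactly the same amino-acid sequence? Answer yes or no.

Codon 1: AUG Met / CUC Leu — nonsynonymous.
Codon 2: UGU Cys / UGC Cys — synonymous.
Codon 3: UUA Leu / UUC Phe — nonsynonymous.
Codon 4: GCC Ala / GCC Ala — identical.
Codon 5: ACG Thr / ACC Thr — synonymous.
Codon 6: GUG Val / GGG Gly — nonsynonymous.
Nonsynonymous differences: 3 → different protein.

no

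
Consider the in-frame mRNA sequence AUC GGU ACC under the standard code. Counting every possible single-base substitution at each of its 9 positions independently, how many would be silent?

8

Codon 1 (AUC, Ile): 2 synonymous substitutions.
Codon 2 (GGU, Gly): 3 synonymous substitutions.
Codon 3 (ACC, Thr): 3 synonymous substitutions.
Total: 2 + 3 + 3 = 8.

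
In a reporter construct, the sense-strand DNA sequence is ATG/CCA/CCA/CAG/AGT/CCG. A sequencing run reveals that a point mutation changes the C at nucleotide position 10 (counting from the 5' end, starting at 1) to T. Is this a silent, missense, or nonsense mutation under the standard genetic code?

nonsense

Position 10 falls in codon 4: CAG → Gln.
After the substitution the codon is TAG → Stop.
The new codon is a stop codon, so this is a nonsense mutation.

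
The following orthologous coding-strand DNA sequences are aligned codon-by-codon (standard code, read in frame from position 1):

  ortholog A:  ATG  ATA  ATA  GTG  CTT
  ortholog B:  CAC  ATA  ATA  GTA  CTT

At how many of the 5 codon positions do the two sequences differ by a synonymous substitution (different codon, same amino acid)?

1

Codon 1: ATG Met / CAC His — nonsynonymous.
Codon 2: ATA Ile / ATA Ile — identical.
Codon 3: ATA Ile / ATA Ile — identical.
Codon 4: GTG Val / GTA Val — synonymous.
Codon 5: CTT Leu / CTT Leu — identical.
Synonymous differences: 1.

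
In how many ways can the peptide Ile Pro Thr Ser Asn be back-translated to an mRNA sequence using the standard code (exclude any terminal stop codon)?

576

Ile: 3 codons.
Pro: 4 codons.
Thr: 4 codons.
Ser: 6 codons.
Asn: 2 codons.
3 × 4 × 4 × 6 × 2 = 576.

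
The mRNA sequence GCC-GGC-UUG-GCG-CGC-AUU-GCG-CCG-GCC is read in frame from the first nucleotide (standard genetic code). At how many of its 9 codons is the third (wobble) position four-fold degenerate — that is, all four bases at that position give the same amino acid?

Codon 1 GCC (Ala): third position 4-fold.
Codon 2 GGC (Gly): third position 4-fold.
Codon 3 UUG (Leu): third position 2-fold.
Codon 4 GCG (Ala): third position 4-fold.
Codon 5 CGC (Arg): third position 4-fold.
Codon 6 AUU (Ile): third position 3-fold.
Codon 7 GCG (Ala): third position 4-fold.
Codon 8 CCG (Pro): third position 4-fold.
Codon 9 GCC (Ala): third position 4-fold.
Four-fold degenerate third positions: 7.

7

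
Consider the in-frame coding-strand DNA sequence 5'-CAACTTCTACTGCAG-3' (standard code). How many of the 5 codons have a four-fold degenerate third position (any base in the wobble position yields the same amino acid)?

3

Codon 1 CAA (Gln): third position 2-fold.
Codon 2 CTT (Leu): third position 4-fold.
Codon 3 CTA (Leu): third position 4-fold.
Codon 4 CTG (Leu): third position 4-fold.
Codon 5 CAG (Gln): third position 2-fold.
Four-fold degenerate third positions: 3.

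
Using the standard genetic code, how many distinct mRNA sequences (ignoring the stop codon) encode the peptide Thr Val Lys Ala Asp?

256

Thr: 4 codons.
Val: 4 codons.
Lys: 2 codons.
Ala: 4 codons.
Asp: 2 codons.
4 × 4 × 2 × 4 × 2 = 256.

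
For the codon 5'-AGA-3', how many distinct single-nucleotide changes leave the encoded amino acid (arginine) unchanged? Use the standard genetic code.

2

Position 1: CGA → 1 synonymous.
Position 2: none → 0 synonymous.
Position 3: AGG → 1 synonymous.
Total: 1 + 0 + 1 = 2.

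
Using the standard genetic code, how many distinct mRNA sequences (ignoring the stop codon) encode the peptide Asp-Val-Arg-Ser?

288

Asp: 2 codons.
Val: 4 codons.
Arg: 6 codons.
Ser: 6 codons.
2 × 4 × 6 × 6 = 288.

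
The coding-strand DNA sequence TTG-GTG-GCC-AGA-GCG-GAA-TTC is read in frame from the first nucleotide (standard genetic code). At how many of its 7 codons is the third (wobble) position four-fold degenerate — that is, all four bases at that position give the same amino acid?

Codon 1 TTG (Leu): third position 2-fold.
Codon 2 GTG (Val): third position 4-fold.
Codon 3 GCC (Ala): third position 4-fold.
Codon 4 AGA (Arg): third position 2-fold.
Codon 5 GCG (Ala): third position 4-fold.
Codon 6 GAA (Glu): third position 2-fold.
Codon 7 TTC (Phe): third position 2-fold.
Four-fold degenerate third positions: 3.

3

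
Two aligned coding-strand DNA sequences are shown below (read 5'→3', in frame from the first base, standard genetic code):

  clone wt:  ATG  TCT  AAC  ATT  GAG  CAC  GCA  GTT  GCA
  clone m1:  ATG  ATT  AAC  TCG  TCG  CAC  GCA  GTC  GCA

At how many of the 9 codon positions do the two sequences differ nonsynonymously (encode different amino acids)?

Codon 1: ATG Met / ATG Met — identical.
Codon 2: TCT Ser / ATT Ile — nonsynonymous.
Codon 3: AAC Asn / AAC Asn — identical.
Codon 4: ATT Ile / TCG Ser — nonsynonymous.
Codon 5: GAG Glu / TCG Ser — nonsynonymous.
Codon 6: CAC His / CAC His — identical.
Codon 7: GCA Ala / GCA Ala — identical.
Codon 8: GTT Val / GTC Val — synonymous.
Codon 9: GCA Ala / GCA Ala — identical.
Nonsynonymous differences: 3.

3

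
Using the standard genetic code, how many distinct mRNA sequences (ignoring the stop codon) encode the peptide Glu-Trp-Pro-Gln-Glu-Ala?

Glu: 2 codons.
Trp: 1 codon.
Pro: 4 codons.
Gln: 2 codons.
Glu: 2 codons.
Ala: 4 codons.
2 × 1 × 4 × 2 × 2 × 4 = 128.

128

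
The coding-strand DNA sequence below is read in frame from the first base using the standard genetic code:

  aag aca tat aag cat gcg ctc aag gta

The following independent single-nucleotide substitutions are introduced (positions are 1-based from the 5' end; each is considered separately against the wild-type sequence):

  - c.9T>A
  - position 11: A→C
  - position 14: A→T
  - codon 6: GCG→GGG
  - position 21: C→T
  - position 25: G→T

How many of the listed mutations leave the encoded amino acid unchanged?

Codon 3: TAT (Tyr) → TAA (Stop) — nonsense.
Codon 4: AAG (Lys) → ACG (Thr) — missense.
Codon 5: CAT (His) → CTT (Leu) — missense.
Codon 6: GCG (Ala) → GGG (Gly) — missense.
Codon 7: CTC (Leu) → CTT (Leu) — synonymous.
Codon 9: GTA (Val) → TTA (Leu) — missense.
Synonymous: 1 of 6.

1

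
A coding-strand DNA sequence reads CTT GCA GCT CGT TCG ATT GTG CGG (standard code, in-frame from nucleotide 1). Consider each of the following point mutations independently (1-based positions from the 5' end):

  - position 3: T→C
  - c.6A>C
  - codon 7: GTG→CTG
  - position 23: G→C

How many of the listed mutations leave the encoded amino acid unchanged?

2

Codon 1: CTT (Leu) → CTC (Leu) — synonymous.
Codon 2: GCA (Ala) → GCC (Ala) — synonymous.
Codon 7: GTG (Val) → CTG (Leu) — missense.
Codon 8: CGG (Arg) → CCG (Pro) — missense.
Synonymous: 2 of 4.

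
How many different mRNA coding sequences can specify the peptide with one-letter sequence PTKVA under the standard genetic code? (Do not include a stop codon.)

512

Pro: 4 codons.
Thr: 4 codons.
Lys: 2 codons.
Val: 4 codons.
Ala: 4 codons.
4 × 4 × 2 × 4 × 4 = 512.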